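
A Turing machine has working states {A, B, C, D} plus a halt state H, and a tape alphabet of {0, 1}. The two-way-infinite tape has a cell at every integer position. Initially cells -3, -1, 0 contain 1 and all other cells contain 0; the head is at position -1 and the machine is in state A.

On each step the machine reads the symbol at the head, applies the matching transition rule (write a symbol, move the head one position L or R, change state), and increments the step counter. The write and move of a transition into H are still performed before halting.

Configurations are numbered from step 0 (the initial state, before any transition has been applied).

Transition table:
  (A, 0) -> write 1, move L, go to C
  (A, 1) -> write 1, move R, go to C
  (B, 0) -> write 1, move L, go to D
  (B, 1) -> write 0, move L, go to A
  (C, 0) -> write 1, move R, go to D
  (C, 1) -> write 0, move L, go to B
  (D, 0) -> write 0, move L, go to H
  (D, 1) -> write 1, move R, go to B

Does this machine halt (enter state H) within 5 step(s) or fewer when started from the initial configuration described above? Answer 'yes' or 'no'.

Step 1: in state A at pos -1, read 1 -> (A,1)->write 1,move R,goto C. Now: state=C, head=0, tape[-4..1]=010110 (head:     ^)
Step 2: in state C at pos 0, read 1 -> (C,1)->write 0,move L,goto B. Now: state=B, head=-1, tape[-4..1]=010100 (head:    ^)
Step 3: in state B at pos -1, read 1 -> (B,1)->write 0,move L,goto A. Now: state=A, head=-2, tape[-4..1]=010000 (head:   ^)
Step 4: in state A at pos -2, read 0 -> (A,0)->write 1,move L,goto C. Now: state=C, head=-3, tape[-4..1]=011000 (head:  ^)
Step 5: in state C at pos -3, read 1 -> (C,1)->write 0,move L,goto B. Now: state=B, head=-4, tape[-5..1]=0001000 (head:  ^)
After 5 step(s): state = B (not H) -> not halted within 5 -> no

Answer: no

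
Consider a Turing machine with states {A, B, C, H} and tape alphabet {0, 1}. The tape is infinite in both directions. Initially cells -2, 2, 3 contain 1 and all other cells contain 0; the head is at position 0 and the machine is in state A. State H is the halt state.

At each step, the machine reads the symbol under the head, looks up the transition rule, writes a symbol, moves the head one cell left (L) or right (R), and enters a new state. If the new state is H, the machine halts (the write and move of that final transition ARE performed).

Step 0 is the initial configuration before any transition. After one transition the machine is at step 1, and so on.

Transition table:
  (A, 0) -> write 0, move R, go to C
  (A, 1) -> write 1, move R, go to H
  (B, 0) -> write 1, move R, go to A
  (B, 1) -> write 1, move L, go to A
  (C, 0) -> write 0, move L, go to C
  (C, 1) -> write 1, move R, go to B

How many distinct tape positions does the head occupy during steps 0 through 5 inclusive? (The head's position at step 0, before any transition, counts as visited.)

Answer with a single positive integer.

Answer: 4

Derivation:
Step 1: in state A at pos 0, read 0 -> (A,0)->write 0,move R,goto C. Now: state=C, head=1, tape[-3..4]=01000110 (head:     ^)
Step 2: in state C at pos 1, read 0 -> (C,0)->write 0,move L,goto C. Now: state=C, head=0, tape[-3..4]=01000110 (head:    ^)
Step 3: in state C at pos 0, read 0 -> (C,0)->write 0,move L,goto C. Now: state=C, head=-1, tape[-3..4]=01000110 (head:   ^)
Step 4: in state C at pos -1, read 0 -> (C,0)->write 0,move L,goto C. Now: state=C, head=-2, tape[-3..4]=01000110 (head:  ^)
Step 5: in state C at pos -2, read 1 -> (C,1)->write 1,move R,goto B. Now: state=B, head=-1, tape[-3..4]=01000110 (head:   ^)
Head positions at steps 0..5: starting at 0, distinct positions visited = {-2, -1, 0, 1} -> 4 position(s)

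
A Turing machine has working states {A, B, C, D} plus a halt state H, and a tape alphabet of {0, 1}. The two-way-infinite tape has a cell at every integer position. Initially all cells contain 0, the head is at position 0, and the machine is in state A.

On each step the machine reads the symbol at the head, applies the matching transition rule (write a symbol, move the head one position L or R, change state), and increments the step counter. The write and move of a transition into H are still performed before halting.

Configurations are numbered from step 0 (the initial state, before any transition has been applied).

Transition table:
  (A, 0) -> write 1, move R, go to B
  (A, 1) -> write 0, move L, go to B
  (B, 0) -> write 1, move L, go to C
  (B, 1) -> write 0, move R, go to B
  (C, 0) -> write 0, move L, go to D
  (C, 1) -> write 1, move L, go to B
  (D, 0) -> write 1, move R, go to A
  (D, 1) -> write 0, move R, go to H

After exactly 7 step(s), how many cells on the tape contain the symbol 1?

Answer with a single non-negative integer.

Step 1: in state A at pos 0, read 0 -> (A,0)->write 1,move R,goto B. Now: state=B, head=1, tape[-1..2]=0100 (head:   ^)
Step 2: in state B at pos 1, read 0 -> (B,0)->write 1,move L,goto C. Now: state=C, head=0, tape[-1..2]=0110 (head:  ^)
Step 3: in state C at pos 0, read 1 -> (C,1)->write 1,move L,goto B. Now: state=B, head=-1, tape[-2..2]=00110 (head:  ^)
Step 4: in state B at pos -1, read 0 -> (B,0)->write 1,move L,goto C. Now: state=C, head=-2, tape[-3..2]=001110 (head:  ^)
Step 5: in state C at pos -2, read 0 -> (C,0)->write 0,move L,goto D. Now: state=D, head=-3, tape[-4..2]=0001110 (head:  ^)
Step 6: in state D at pos -3, read 0 -> (D,0)->write 1,move R,goto A. Now: state=A, head=-2, tape[-4..2]=0101110 (head:   ^)
Step 7: in state A at pos -2, read 0 -> (A,0)->write 1,move R,goto B. Now: state=B, head=-1, tape[-4..2]=0111110 (head:    ^)
Cells containing 1 after step 7: {-3, -2, -1, 0, 1} -> 5 cell(s)

Answer: 5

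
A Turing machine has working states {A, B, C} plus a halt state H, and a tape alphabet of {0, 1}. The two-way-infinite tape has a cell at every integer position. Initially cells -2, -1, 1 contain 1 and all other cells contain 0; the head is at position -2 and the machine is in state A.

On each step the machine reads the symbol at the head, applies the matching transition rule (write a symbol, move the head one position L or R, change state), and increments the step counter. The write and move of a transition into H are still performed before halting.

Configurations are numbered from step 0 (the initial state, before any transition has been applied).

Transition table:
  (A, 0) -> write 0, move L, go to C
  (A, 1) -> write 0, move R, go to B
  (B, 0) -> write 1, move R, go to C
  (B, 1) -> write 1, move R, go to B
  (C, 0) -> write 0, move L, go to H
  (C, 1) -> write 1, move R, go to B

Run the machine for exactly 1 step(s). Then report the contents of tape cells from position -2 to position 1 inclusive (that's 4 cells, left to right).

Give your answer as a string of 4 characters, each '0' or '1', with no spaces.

Answer: 0101

Derivation:
Step 1: in state A at pos -2, read 1 -> (A,1)->write 0,move R,goto B. Now: state=B, head=-1, tape[-3..2]=001010 (head:   ^)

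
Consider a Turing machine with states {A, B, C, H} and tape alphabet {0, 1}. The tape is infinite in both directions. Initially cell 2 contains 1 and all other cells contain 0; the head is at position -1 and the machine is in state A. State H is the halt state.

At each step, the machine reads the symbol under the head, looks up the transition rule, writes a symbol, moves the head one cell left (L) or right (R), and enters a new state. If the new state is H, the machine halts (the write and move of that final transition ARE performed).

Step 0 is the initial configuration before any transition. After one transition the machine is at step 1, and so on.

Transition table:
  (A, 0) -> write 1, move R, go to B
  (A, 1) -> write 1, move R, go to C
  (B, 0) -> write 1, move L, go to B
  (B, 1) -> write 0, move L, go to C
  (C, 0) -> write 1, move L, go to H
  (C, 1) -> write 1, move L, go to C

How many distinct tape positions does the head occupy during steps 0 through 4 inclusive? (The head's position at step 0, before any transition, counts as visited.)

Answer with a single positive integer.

Answer: 4

Derivation:
Step 1: in state A at pos -1, read 0 -> (A,0)->write 1,move R,goto B. Now: state=B, head=0, tape[-2..3]=010010 (head:   ^)
Step 2: in state B at pos 0, read 0 -> (B,0)->write 1,move L,goto B. Now: state=B, head=-1, tape[-2..3]=011010 (head:  ^)
Step 3: in state B at pos -1, read 1 -> (B,1)->write 0,move L,goto C. Now: state=C, head=-2, tape[-3..3]=0001010 (head:  ^)
Step 4: in state C at pos -2, read 0 -> (C,0)->write 1,move L,goto H. Now: state=H, head=-3, tape[-4..3]=00101010 (head:  ^)
Head positions at steps 0..4: starting at -1, distinct positions visited = {-3, -2, -1, 0} -> 4 position(s)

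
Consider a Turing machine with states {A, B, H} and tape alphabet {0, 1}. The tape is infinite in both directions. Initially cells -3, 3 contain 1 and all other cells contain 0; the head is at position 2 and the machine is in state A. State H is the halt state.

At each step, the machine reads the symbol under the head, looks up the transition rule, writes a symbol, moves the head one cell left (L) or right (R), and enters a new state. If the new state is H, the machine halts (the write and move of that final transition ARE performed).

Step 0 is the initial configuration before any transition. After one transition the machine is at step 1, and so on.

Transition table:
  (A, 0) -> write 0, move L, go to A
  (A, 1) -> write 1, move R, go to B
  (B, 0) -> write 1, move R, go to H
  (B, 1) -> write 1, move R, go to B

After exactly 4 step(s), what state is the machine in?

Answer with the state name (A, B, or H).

Answer: A

Derivation:
Step 1: in state A at pos 2, read 0 -> (A,0)->write 0,move L,goto A. Now: state=A, head=1, tape[-4..4]=010000010 (head:      ^)
Step 2: in state A at pos 1, read 0 -> (A,0)->write 0,move L,goto A. Now: state=A, head=0, tape[-4..4]=010000010 (head:     ^)
Step 3: in state A at pos 0, read 0 -> (A,0)->write 0,move L,goto A. Now: state=A, head=-1, tape[-4..4]=010000010 (head:    ^)
Step 4: in state A at pos -1, read 0 -> (A,0)->write 0,move L,goto A. Now: state=A, head=-2, tape[-4..4]=010000010 (head:   ^)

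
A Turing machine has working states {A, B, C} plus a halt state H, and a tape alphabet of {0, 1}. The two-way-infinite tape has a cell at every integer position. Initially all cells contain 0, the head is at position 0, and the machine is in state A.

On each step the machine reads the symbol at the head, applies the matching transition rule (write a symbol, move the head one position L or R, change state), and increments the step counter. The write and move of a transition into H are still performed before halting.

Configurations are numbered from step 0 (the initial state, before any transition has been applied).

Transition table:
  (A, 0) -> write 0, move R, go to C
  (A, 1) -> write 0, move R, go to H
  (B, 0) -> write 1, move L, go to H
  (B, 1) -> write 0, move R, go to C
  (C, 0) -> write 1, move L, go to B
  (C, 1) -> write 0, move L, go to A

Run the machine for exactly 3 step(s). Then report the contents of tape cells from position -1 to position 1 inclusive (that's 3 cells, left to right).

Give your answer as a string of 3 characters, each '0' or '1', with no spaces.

Step 1: in state A at pos 0, read 0 -> (A,0)->write 0,move R,goto C. Now: state=C, head=1, tape[-1..2]=0000 (head:   ^)
Step 2: in state C at pos 1, read 0 -> (C,0)->write 1,move L,goto B. Now: state=B, head=0, tape[-1..2]=0010 (head:  ^)
Step 3: in state B at pos 0, read 0 -> (B,0)->write 1,move L,goto H. Now: state=H, head=-1, tape[-2..2]=00110 (head:  ^)

Answer: 011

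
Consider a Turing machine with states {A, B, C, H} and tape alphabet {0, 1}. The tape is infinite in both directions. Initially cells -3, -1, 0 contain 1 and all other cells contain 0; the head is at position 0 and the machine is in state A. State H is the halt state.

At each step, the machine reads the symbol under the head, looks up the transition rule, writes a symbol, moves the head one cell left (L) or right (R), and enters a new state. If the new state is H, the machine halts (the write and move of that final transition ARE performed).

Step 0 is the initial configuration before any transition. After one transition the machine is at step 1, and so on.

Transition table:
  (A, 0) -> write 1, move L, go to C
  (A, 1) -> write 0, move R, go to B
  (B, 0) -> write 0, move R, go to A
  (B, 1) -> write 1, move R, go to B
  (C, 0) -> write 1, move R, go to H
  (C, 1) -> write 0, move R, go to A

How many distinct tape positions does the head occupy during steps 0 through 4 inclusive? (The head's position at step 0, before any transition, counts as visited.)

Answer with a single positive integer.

Step 1: in state A at pos 0, read 1 -> (A,1)->write 0,move R,goto B. Now: state=B, head=1, tape[-4..2]=0101000 (head:      ^)
Step 2: in state B at pos 1, read 0 -> (B,0)->write 0,move R,goto A. Now: state=A, head=2, tape[-4..3]=01010000 (head:       ^)
Step 3: in state A at pos 2, read 0 -> (A,0)->write 1,move L,goto C. Now: state=C, head=1, tape[-4..3]=01010010 (head:      ^)
Step 4: in state C at pos 1, read 0 -> (C,0)->write 1,move R,goto H. Now: state=H, head=2, tape[-4..3]=01010110 (head:       ^)
Head positions at steps 0..4: starting at 0, distinct positions visited = {0, 1, 2} -> 3 position(s)

Answer: 3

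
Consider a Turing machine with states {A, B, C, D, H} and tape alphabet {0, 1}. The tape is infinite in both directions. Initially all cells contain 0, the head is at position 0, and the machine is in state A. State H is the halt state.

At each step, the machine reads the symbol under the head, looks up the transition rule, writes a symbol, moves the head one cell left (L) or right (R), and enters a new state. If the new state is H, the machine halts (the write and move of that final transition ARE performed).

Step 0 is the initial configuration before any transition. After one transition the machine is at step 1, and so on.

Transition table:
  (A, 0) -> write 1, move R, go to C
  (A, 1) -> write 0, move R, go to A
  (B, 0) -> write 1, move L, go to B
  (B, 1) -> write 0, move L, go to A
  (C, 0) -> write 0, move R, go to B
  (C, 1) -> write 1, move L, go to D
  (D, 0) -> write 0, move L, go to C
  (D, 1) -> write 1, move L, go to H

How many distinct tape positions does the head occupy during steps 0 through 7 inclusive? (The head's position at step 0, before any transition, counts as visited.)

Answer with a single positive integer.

Answer: 4

Derivation:
Step 1: in state A at pos 0, read 0 -> (A,0)->write 1,move R,goto C. Now: state=C, head=1, tape[-1..2]=0100 (head:   ^)
Step 2: in state C at pos 1, read 0 -> (C,0)->write 0,move R,goto B. Now: state=B, head=2, tape[-1..3]=01000 (head:    ^)
Step 3: in state B at pos 2, read 0 -> (B,0)->write 1,move L,goto B. Now: state=B, head=1, tape[-1..3]=01010 (head:   ^)
Step 4: in state B at pos 1, read 0 -> (B,0)->write 1,move L,goto B. Now: state=B, head=0, tape[-1..3]=01110 (head:  ^)
Step 5: in state B at pos 0, read 1 -> (B,1)->write 0,move L,goto A. Now: state=A, head=-1, tape[-2..3]=000110 (head:  ^)
Step 6: in state A at pos -1, read 0 -> (A,0)->write 1,move R,goto C. Now: state=C, head=0, tape[-2..3]=010110 (head:   ^)
Step 7: in state C at pos 0, read 0 -> (C,0)->write 0,move R,goto B. Now: state=B, head=1, tape[-2..3]=010110 (head:    ^)
Head positions at steps 0..7: starting at 0, distinct positions visited = {-1, 0, 1, 2} -> 4 position(s)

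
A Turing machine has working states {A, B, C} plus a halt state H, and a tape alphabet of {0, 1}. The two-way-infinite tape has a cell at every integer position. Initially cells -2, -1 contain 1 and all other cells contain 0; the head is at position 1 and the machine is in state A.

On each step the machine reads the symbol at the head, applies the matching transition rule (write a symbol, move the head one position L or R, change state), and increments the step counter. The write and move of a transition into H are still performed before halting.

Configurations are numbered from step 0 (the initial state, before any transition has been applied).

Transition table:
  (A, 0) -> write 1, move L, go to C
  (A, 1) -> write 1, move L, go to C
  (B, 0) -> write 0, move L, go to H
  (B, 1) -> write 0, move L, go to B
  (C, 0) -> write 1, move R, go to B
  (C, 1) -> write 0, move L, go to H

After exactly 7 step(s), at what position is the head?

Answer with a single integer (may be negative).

Answer: -4

Derivation:
Step 1: in state A at pos 1, read 0 -> (A,0)->write 1,move L,goto C. Now: state=C, head=0, tape[-3..2]=011010 (head:    ^)
Step 2: in state C at pos 0, read 0 -> (C,0)->write 1,move R,goto B. Now: state=B, head=1, tape[-3..2]=011110 (head:     ^)
Step 3: in state B at pos 1, read 1 -> (B,1)->write 0,move L,goto B. Now: state=B, head=0, tape[-3..2]=011100 (head:    ^)
Step 4: in state B at pos 0, read 1 -> (B,1)->write 0,move L,goto B. Now: state=B, head=-1, tape[-3..2]=011000 (head:   ^)
Step 5: in state B at pos -1, read 1 -> (B,1)->write 0,move L,goto B. Now: state=B, head=-2, tape[-3..2]=010000 (head:  ^)
Step 6: in state B at pos -2, read 1 -> (B,1)->write 0,move L,goto B. Now: state=B, head=-3, tape[-4..2]=0000000 (head:  ^)
Step 7: in state B at pos -3, read 0 -> (B,0)->write 0,move L,goto H. Now: state=H, head=-4, tape[-5..2]=00000000 (head:  ^)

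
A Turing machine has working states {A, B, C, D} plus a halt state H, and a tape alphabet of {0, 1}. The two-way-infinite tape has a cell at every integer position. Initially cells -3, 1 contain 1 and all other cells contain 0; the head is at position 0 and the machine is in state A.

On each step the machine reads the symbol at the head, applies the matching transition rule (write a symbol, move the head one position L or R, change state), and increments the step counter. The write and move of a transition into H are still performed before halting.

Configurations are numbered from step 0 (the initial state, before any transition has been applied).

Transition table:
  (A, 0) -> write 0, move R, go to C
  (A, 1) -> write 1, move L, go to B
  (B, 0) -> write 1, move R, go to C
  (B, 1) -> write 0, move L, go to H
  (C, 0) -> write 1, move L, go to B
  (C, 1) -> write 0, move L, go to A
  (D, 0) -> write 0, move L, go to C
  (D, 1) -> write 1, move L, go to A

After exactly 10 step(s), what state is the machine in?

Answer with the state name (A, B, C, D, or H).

Step 1: in state A at pos 0, read 0 -> (A,0)->write 0,move R,goto C. Now: state=C, head=1, tape[-4..2]=0100010 (head:      ^)
Step 2: in state C at pos 1, read 1 -> (C,1)->write 0,move L,goto A. Now: state=A, head=0, tape[-4..2]=0100000 (head:     ^)
Step 3: in state A at pos 0, read 0 -> (A,0)->write 0,move R,goto C. Now: state=C, head=1, tape[-4..2]=0100000 (head:      ^)
Step 4: in state C at pos 1, read 0 -> (C,0)->write 1,move L,goto B. Now: state=B, head=0, tape[-4..2]=0100010 (head:     ^)
Step 5: in state B at pos 0, read 0 -> (B,0)->write 1,move R,goto C. Now: state=C, head=1, tape[-4..2]=0100110 (head:      ^)
Step 6: in state C at pos 1, read 1 -> (C,1)->write 0,move L,goto A. Now: state=A, head=0, tape[-4..2]=0100100 (head:     ^)
Step 7: in state A at pos 0, read 1 -> (A,1)->write 1,move L,goto B. Now: state=B, head=-1, tape[-4..2]=0100100 (head:    ^)
Step 8: in state B at pos -1, read 0 -> (B,0)->write 1,move R,goto C. Now: state=C, head=0, tape[-4..2]=0101100 (head:     ^)
Step 9: in state C at pos 0, read 1 -> (C,1)->write 0,move L,goto A. Now: state=A, head=-1, tape[-4..2]=0101000 (head:    ^)
Step 10: in state A at pos -1, read 1 -> (A,1)->write 1,move L,goto B. Now: state=B, head=-2, tape[-4..2]=0101000 (head:   ^)

Answer: B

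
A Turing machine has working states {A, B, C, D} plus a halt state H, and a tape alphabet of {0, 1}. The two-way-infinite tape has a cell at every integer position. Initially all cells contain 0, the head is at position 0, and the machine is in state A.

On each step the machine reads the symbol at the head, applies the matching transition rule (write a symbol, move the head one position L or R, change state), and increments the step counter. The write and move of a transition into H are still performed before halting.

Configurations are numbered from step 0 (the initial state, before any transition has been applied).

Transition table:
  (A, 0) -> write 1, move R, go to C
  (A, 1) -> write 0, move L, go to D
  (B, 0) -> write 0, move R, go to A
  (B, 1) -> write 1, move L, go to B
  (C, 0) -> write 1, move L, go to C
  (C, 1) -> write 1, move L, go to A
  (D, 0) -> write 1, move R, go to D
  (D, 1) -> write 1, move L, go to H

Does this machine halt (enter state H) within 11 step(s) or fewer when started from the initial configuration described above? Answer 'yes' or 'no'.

Answer: yes

Derivation:
Step 1: in state A at pos 0, read 0 -> (A,0)->write 1,move R,goto C. Now: state=C, head=1, tape[-1..2]=0100 (head:   ^)
Step 2: in state C at pos 1, read 0 -> (C,0)->write 1,move L,goto C. Now: state=C, head=0, tape[-1..2]=0110 (head:  ^)
Step 3: in state C at pos 0, read 1 -> (C,1)->write 1,move L,goto A. Now: state=A, head=-1, tape[-2..2]=00110 (head:  ^)
Step 4: in state A at pos -1, read 0 -> (A,0)->write 1,move R,goto C. Now: state=C, head=0, tape[-2..2]=01110 (head:   ^)
Step 5: in state C at pos 0, read 1 -> (C,1)->write 1,move L,goto A. Now: state=A, head=-1, tape[-2..2]=01110 (head:  ^)
Step 6: in state A at pos -1, read 1 -> (A,1)->write 0,move L,goto D. Now: state=D, head=-2, tape[-3..2]=000110 (head:  ^)
Step 7: in state D at pos -2, read 0 -> (D,0)->write 1,move R,goto D. Now: state=D, head=-1, tape[-3..2]=010110 (head:   ^)
Step 8: in state D at pos -1, read 0 -> (D,0)->write 1,move R,goto D. Now: state=D, head=0, tape[-3..2]=011110 (head:    ^)
Step 9: in state D at pos 0, read 1 -> (D,1)->write 1,move L,goto H. Now: state=H, head=-1, tape[-3..2]=011110 (head:   ^)
State H reached at step 9; 9 <= 11 -> yes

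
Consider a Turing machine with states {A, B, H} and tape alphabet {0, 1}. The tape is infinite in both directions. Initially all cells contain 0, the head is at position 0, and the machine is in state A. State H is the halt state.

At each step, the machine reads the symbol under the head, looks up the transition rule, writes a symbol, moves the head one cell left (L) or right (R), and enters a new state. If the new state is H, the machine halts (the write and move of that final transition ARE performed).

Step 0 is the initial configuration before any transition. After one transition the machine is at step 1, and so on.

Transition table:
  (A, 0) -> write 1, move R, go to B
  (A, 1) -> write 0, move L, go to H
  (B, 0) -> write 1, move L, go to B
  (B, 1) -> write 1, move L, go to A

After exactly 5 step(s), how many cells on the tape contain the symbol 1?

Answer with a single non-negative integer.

Step 1: in state A at pos 0, read 0 -> (A,0)->write 1,move R,goto B. Now: state=B, head=1, tape[-1..2]=0100 (head:   ^)
Step 2: in state B at pos 1, read 0 -> (B,0)->write 1,move L,goto B. Now: state=B, head=0, tape[-1..2]=0110 (head:  ^)
Step 3: in state B at pos 0, read 1 -> (B,1)->write 1,move L,goto A. Now: state=A, head=-1, tape[-2..2]=00110 (head:  ^)
Step 4: in state A at pos -1, read 0 -> (A,0)->write 1,move R,goto B. Now: state=B, head=0, tape[-2..2]=01110 (head:   ^)
Step 5: in state B at pos 0, read 1 -> (B,1)->write 1,move L,goto A. Now: state=A, head=-1, tape[-2..2]=01110 (head:  ^)
Cells containing 1 after step 5: {-1, 0, 1} -> 3 cell(s)

Answer: 3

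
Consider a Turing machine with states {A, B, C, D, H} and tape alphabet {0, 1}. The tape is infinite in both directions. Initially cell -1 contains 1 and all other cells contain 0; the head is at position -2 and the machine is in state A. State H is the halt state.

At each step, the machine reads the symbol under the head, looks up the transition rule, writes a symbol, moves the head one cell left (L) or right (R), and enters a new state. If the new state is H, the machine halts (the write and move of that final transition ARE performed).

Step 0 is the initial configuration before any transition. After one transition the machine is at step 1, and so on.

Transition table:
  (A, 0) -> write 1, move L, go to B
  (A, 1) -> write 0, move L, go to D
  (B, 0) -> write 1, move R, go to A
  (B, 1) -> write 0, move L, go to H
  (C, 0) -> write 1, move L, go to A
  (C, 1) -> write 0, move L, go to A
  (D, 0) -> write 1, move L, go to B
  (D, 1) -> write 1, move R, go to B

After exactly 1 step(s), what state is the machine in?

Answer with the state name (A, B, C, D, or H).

Answer: B

Derivation:
Step 1: in state A at pos -2, read 0 -> (A,0)->write 1,move L,goto B. Now: state=B, head=-3, tape[-4..0]=00110 (head:  ^)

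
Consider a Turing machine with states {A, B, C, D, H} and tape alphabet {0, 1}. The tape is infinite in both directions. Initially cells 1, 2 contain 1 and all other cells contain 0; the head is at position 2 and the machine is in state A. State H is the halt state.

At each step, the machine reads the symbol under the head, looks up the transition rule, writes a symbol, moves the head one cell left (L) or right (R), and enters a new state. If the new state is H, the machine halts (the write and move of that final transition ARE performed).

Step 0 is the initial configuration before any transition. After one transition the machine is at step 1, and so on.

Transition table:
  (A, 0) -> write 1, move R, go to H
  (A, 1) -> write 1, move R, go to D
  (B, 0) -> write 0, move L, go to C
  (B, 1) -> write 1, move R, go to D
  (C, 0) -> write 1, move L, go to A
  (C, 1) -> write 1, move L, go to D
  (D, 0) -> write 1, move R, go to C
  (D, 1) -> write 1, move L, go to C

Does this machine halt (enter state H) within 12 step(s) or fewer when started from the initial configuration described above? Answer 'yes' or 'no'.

Step 1: in state A at pos 2, read 1 -> (A,1)->write 1,move R,goto D. Now: state=D, head=3, tape[0..4]=01100 (head:    ^)
Step 2: in state D at pos 3, read 0 -> (D,0)->write 1,move R,goto C. Now: state=C, head=4, tape[0..5]=011100 (head:     ^)
Step 3: in state C at pos 4, read 0 -> (C,0)->write 1,move L,goto A. Now: state=A, head=3, tape[0..5]=011110 (head:    ^)
Step 4: in state A at pos 3, read 1 -> (A,1)->write 1,move R,goto D. Now: state=D, head=4, tape[0..5]=011110 (head:     ^)
Step 5: in state D at pos 4, read 1 -> (D,1)->write 1,move L,goto C. Now: state=C, head=3, tape[0..5]=011110 (head:    ^)
Step 6: in state C at pos 3, read 1 -> (C,1)->write 1,move L,goto D. Now: state=D, head=2, tape[0..5]=011110 (head:   ^)
Step 7: in state D at pos 2, read 1 -> (D,1)->write 1,move L,goto C. Now: state=C, head=1, tape[0..5]=011110 (head:  ^)
Step 8: in state C at pos 1, read 1 -> (C,1)->write 1,move L,goto D. Now: state=D, head=0, tape[-1..5]=0011110 (head:  ^)
Step 9: in state D at pos 0, read 0 -> (D,0)->write 1,move R,goto C. Now: state=C, head=1, tape[-1..5]=0111110 (head:   ^)
Step 10: in state C at pos 1, read 1 -> (C,1)->write 1,move L,goto D. Now: state=D, head=0, tape[-1..5]=0111110 (head:  ^)
Step 11: in state D at pos 0, read 1 -> (D,1)->write 1,move L,goto C. Now: state=C, head=-1, tape[-2..5]=00111110 (head:  ^)
Step 12: in state C at pos -1, read 0 -> (C,0)->write 1,move L,goto A. Now: state=A, head=-2, tape[-3..5]=001111110 (head:  ^)
After 12 step(s): state = A (not H) -> not halted within 12 -> no

Answer: no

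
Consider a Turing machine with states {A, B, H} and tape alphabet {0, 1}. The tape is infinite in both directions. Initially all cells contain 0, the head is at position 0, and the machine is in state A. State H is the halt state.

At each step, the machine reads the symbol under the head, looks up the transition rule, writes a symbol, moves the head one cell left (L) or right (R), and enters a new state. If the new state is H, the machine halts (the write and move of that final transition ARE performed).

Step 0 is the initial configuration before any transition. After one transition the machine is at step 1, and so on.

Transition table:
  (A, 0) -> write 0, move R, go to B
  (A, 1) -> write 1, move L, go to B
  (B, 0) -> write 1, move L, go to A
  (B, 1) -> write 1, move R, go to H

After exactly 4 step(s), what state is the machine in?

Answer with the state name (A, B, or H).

Answer: H

Derivation:
Step 1: in state A at pos 0, read 0 -> (A,0)->write 0,move R,goto B. Now: state=B, head=1, tape[-1..2]=0000 (head:   ^)
Step 2: in state B at pos 1, read 0 -> (B,0)->write 1,move L,goto A. Now: state=A, head=0, tape[-1..2]=0010 (head:  ^)
Step 3: in state A at pos 0, read 0 -> (A,0)->write 0,move R,goto B. Now: state=B, head=1, tape[-1..2]=0010 (head:   ^)
Step 4: in state B at pos 1, read 1 -> (B,1)->write 1,move R,goto H. Now: state=H, head=2, tape[-1..3]=00100 (head:    ^)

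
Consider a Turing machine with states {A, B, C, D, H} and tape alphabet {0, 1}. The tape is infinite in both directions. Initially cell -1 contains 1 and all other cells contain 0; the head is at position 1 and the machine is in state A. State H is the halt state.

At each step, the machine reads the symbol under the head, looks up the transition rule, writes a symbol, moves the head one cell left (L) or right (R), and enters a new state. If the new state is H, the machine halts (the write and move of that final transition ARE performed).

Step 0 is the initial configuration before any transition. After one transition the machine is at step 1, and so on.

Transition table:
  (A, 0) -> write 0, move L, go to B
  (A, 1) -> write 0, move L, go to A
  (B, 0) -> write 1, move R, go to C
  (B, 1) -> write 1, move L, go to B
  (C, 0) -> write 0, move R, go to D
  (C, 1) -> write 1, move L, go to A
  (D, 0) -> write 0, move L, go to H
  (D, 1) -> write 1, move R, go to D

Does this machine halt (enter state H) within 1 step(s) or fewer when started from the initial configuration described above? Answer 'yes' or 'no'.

Answer: no

Derivation:
Step 1: in state A at pos 1, read 0 -> (A,0)->write 0,move L,goto B. Now: state=B, head=0, tape[-2..2]=01000 (head:   ^)
After 1 step(s): state = B (not H) -> not halted within 1 -> no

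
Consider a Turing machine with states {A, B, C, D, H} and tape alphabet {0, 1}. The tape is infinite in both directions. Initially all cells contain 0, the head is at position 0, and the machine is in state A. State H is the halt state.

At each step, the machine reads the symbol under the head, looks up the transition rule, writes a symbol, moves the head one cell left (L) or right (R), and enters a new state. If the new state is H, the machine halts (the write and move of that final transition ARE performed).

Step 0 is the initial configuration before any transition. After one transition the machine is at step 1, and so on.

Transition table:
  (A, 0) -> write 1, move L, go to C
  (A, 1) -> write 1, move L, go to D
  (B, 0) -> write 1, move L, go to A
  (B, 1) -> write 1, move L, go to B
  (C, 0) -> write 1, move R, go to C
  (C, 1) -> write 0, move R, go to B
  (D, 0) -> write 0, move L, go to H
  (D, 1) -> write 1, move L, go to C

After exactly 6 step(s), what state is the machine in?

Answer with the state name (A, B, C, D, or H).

Answer: B

Derivation:
Step 1: in state A at pos 0, read 0 -> (A,0)->write 1,move L,goto C. Now: state=C, head=-1, tape[-2..1]=0010 (head:  ^)
Step 2: in state C at pos -1, read 0 -> (C,0)->write 1,move R,goto C. Now: state=C, head=0, tape[-2..1]=0110 (head:   ^)
Step 3: in state C at pos 0, read 1 -> (C,1)->write 0,move R,goto B. Now: state=B, head=1, tape[-2..2]=01000 (head:    ^)
Step 4: in state B at pos 1, read 0 -> (B,0)->write 1,move L,goto A. Now: state=A, head=0, tape[-2..2]=01010 (head:   ^)
Step 5: in state A at pos 0, read 0 -> (A,0)->write 1,move L,goto C. Now: state=C, head=-1, tape[-2..2]=01110 (head:  ^)
Step 6: in state C at pos -1, read 1 -> (C,1)->write 0,move R,goto B. Now: state=B, head=0, tape[-2..2]=00110 (head:   ^)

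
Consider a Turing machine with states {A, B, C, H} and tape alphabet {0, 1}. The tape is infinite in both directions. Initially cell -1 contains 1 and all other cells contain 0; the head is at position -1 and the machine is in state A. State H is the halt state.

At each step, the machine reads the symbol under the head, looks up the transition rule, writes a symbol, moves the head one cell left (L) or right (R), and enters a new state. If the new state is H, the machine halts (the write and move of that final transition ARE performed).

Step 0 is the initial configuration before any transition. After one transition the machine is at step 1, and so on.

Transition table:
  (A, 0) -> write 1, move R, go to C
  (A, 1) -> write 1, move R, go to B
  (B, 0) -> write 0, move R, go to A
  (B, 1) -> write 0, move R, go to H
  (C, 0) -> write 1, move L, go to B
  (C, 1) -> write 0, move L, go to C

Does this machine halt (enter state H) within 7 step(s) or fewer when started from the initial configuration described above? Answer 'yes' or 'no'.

Step 1: in state A at pos -1, read 1 -> (A,1)->write 1,move R,goto B. Now: state=B, head=0, tape[-2..1]=0100 (head:   ^)
Step 2: in state B at pos 0, read 0 -> (B,0)->write 0,move R,goto A. Now: state=A, head=1, tape[-2..2]=01000 (head:    ^)
Step 3: in state A at pos 1, read 0 -> (A,0)->write 1,move R,goto C. Now: state=C, head=2, tape[-2..3]=010100 (head:     ^)
Step 4: in state C at pos 2, read 0 -> (C,0)->write 1,move L,goto B. Now: state=B, head=1, tape[-2..3]=010110 (head:    ^)
Step 5: in state B at pos 1, read 1 -> (B,1)->write 0,move R,goto H. Now: state=H, head=2, tape[-2..3]=010010 (head:     ^)
State H reached at step 5; 5 <= 7 -> yes

Answer: yes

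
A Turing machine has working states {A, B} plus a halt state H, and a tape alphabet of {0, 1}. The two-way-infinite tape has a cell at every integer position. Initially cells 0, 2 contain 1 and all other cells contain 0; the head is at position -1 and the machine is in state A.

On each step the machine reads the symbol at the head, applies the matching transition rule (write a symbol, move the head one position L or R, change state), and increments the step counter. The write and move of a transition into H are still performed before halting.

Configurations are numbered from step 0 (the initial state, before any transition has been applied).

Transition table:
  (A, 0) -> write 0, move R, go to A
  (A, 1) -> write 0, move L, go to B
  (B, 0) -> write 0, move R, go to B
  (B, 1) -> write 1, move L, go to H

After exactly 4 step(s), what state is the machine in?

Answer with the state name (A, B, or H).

Step 1: in state A at pos -1, read 0 -> (A,0)->write 0,move R,goto A. Now: state=A, head=0, tape[-2..3]=001010 (head:   ^)
Step 2: in state A at pos 0, read 1 -> (A,1)->write 0,move L,goto B. Now: state=B, head=-1, tape[-2..3]=000010 (head:  ^)
Step 3: in state B at pos -1, read 0 -> (B,0)->write 0,move R,goto B. Now: state=B, head=0, tape[-2..3]=000010 (head:   ^)
Step 4: in state B at pos 0, read 0 -> (B,0)->write 0,move R,goto B. Now: state=B, head=1, tape[-2..3]=000010 (head:    ^)

Answer: B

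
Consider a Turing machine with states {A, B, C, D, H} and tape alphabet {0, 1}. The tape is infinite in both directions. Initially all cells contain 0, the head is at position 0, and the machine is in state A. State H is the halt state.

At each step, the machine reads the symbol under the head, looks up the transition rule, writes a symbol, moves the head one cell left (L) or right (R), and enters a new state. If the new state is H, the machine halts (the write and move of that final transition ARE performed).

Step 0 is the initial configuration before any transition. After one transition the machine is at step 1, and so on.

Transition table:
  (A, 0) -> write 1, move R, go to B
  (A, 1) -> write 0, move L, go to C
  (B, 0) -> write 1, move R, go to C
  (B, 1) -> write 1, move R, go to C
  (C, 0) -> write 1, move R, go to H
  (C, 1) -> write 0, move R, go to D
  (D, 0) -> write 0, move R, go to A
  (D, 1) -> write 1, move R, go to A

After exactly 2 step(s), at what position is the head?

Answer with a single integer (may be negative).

Answer: 2

Derivation:
Step 1: in state A at pos 0, read 0 -> (A,0)->write 1,move R,goto B. Now: state=B, head=1, tape[-1..2]=0100 (head:   ^)
Step 2: in state B at pos 1, read 0 -> (B,0)->write 1,move R,goto C. Now: state=C, head=2, tape[-1..3]=01100 (head:    ^)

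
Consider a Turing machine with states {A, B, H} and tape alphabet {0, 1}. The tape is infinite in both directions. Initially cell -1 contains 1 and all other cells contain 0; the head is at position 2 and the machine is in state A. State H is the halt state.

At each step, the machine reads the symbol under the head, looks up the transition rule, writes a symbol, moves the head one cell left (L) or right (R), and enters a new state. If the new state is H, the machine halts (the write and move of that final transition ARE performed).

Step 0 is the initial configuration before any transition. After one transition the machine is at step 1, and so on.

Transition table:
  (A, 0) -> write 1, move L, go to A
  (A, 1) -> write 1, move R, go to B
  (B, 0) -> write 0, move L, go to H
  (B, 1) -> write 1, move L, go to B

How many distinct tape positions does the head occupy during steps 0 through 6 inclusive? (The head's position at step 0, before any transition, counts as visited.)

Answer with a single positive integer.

Step 1: in state A at pos 2, read 0 -> (A,0)->write 1,move L,goto A. Now: state=A, head=1, tape[-2..3]=010010 (head:    ^)
Step 2: in state A at pos 1, read 0 -> (A,0)->write 1,move L,goto A. Now: state=A, head=0, tape[-2..3]=010110 (head:   ^)
Step 3: in state A at pos 0, read 0 -> (A,0)->write 1,move L,goto A. Now: state=A, head=-1, tape[-2..3]=011110 (head:  ^)
Step 4: in state A at pos -1, read 1 -> (A,1)->write 1,move R,goto B. Now: state=B, head=0, tape[-2..3]=011110 (head:   ^)
Step 5: in state B at pos 0, read 1 -> (B,1)->write 1,move L,goto B. Now: state=B, head=-1, tape[-2..3]=011110 (head:  ^)
Step 6: in state B at pos -1, read 1 -> (B,1)->write 1,move L,goto B. Now: state=B, head=-2, tape[-3..3]=0011110 (head:  ^)
Head positions at steps 0..6: starting at 2, distinct positions visited = {-2, -1, 0, 1, 2} -> 5 position(s)

Answer: 5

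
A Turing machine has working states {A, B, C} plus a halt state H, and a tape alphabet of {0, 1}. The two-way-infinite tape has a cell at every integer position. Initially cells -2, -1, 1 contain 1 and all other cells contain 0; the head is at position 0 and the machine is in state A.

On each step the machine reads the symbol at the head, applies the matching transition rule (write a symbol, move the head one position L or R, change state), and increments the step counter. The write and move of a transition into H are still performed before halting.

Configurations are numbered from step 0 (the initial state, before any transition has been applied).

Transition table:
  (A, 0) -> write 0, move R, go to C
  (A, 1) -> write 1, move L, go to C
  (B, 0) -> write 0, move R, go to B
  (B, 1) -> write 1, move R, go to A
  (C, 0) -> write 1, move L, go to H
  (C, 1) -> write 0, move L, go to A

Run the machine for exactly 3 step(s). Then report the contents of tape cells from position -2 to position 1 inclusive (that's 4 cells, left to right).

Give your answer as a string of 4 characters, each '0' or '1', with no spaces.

Answer: 1100

Derivation:
Step 1: in state A at pos 0, read 0 -> (A,0)->write 0,move R,goto C. Now: state=C, head=1, tape[-3..2]=011010 (head:     ^)
Step 2: in state C at pos 1, read 1 -> (C,1)->write 0,move L,goto A. Now: state=A, head=0, tape[-3..2]=011000 (head:    ^)
Step 3: in state A at pos 0, read 0 -> (A,0)->write 0,move R,goto C. Now: state=C, head=1, tape[-3..2]=011000 (head:     ^)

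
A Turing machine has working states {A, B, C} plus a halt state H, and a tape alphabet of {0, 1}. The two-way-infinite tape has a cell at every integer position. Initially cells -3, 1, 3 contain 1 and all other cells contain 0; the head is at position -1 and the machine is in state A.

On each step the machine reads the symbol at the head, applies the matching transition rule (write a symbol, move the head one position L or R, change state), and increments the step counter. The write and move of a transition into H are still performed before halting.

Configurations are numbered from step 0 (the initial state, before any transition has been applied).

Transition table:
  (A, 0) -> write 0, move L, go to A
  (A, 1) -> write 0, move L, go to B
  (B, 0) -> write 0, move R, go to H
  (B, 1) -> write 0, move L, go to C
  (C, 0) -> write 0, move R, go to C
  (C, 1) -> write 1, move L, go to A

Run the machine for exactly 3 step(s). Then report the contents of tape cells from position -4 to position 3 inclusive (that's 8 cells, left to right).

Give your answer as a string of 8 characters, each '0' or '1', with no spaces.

Step 1: in state A at pos -1, read 0 -> (A,0)->write 0,move L,goto A. Now: state=A, head=-2, tape[-4..4]=010001010 (head:   ^)
Step 2: in state A at pos -2, read 0 -> (A,0)->write 0,move L,goto A. Now: state=A, head=-3, tape[-4..4]=010001010 (head:  ^)
Step 3: in state A at pos -3, read 1 -> (A,1)->write 0,move L,goto B. Now: state=B, head=-4, tape[-5..4]=0000001010 (head:  ^)

Answer: 00000101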